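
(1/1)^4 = 1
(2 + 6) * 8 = 64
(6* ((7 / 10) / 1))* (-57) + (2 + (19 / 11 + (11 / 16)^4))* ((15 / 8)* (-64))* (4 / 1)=-240568041 / 112640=-2135.72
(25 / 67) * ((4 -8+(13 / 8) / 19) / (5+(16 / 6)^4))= -172125 / 6548312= -0.03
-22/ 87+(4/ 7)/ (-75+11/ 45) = -4601/ 17661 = -0.26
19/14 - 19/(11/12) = -2983/154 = -19.37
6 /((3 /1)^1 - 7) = -3 /2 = -1.50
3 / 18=1 / 6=0.17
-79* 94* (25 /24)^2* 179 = -415391875 /288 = -1442332.90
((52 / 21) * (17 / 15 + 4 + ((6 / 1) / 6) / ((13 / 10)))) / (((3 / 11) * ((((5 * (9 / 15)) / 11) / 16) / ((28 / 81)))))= 35653376 / 32805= 1086.83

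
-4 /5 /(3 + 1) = -1 /5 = -0.20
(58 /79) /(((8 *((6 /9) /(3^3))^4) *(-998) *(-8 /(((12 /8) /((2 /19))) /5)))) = 88.14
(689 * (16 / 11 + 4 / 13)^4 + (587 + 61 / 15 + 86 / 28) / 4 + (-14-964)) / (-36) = -157126501206293 / 972708216480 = -161.54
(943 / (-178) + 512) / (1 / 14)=631351 / 89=7093.83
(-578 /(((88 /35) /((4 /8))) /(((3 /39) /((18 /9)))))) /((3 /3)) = -10115 /2288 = -4.42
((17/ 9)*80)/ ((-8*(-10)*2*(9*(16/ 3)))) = 17/ 864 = 0.02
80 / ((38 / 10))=400 / 19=21.05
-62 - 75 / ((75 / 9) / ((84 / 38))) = -1556 / 19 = -81.89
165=165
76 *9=684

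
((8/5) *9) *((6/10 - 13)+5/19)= -174.77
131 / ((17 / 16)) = 2096 / 17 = 123.29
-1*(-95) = 95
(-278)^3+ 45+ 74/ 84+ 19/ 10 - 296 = -2255946023/ 105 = -21485200.22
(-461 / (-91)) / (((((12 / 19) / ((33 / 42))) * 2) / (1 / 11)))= 0.29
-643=-643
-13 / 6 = -2.17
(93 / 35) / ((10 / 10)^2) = 93 / 35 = 2.66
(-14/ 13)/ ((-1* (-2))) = -7/ 13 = -0.54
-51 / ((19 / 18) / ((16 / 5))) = -14688 / 95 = -154.61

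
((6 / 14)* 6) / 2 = 1.29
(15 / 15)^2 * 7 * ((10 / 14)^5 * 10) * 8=104.12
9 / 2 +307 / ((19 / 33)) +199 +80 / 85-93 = 644.65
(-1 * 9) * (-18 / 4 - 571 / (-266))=2817 / 133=21.18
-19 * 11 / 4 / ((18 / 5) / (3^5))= -28215 / 8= -3526.88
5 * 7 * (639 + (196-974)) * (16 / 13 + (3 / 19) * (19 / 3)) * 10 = -1410850 / 13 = -108526.92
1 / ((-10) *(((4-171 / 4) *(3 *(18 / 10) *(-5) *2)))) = -1 / 20925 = -0.00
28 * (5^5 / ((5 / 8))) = 140000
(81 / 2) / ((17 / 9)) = 729 / 34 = 21.44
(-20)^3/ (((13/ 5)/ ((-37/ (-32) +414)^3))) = -1465428702578125/ 6656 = -220166571901.76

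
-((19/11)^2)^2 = -130321/14641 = -8.90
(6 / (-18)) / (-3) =0.11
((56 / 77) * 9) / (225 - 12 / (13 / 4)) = 312 / 10549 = 0.03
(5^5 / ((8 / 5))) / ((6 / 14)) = 109375 / 24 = 4557.29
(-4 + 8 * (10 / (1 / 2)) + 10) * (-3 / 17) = -498 / 17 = -29.29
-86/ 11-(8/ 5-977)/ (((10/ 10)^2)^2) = 53217/ 55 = 967.58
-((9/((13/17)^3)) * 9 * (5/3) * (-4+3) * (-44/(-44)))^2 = -439907195025/4826809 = -91138.31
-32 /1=-32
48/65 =0.74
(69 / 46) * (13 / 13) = 3 / 2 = 1.50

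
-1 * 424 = -424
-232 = -232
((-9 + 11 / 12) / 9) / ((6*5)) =-97 / 3240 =-0.03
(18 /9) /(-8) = -1 /4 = -0.25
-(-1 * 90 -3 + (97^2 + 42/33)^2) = -10714929916/121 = -88553139.80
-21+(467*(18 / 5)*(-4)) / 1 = -33729 / 5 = -6745.80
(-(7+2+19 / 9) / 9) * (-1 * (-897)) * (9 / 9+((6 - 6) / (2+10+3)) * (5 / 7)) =-29900 / 27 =-1107.41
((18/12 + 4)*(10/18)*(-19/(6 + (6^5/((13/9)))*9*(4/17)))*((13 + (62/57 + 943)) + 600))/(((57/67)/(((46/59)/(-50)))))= 166243830467/1144433103750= 0.15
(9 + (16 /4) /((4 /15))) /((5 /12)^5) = 5971968 /3125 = 1911.03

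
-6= -6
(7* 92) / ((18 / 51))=5474 / 3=1824.67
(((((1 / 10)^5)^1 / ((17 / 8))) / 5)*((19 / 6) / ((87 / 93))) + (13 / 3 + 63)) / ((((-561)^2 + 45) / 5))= 4149416863 / 3879490950000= 0.00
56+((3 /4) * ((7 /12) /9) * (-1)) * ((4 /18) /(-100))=3628807 /64800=56.00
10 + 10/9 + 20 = 280/9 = 31.11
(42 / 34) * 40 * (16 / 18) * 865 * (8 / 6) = 7750400 / 153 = 50656.21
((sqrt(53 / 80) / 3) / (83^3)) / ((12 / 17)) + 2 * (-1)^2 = 17 * sqrt(265) / 411686640 + 2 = 2.00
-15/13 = -1.15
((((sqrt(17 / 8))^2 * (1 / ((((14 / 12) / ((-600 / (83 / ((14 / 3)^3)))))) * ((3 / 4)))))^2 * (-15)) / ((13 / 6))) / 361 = -17763558400000 / 290970693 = -61049.30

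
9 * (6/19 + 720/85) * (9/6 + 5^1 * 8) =1059993/323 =3281.71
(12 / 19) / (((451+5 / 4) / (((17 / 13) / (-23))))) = -272 / 3425643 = -0.00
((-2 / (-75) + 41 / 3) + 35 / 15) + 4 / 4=17.03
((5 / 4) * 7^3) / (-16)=-1715 / 64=-26.80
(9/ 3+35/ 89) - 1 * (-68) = 71.39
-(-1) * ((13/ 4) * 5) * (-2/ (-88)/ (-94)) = -65/ 16544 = -0.00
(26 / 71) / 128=13 / 4544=0.00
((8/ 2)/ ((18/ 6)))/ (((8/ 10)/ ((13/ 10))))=2.17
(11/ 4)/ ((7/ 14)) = 11/ 2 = 5.50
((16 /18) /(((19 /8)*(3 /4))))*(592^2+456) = 89835520 /513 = 175117.97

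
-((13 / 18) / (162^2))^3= -2197 / 105416259632460288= -0.00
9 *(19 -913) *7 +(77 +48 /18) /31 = -5237707 /93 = -56319.43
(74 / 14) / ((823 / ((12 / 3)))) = 148 / 5761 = 0.03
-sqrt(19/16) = -sqrt(19)/4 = -1.09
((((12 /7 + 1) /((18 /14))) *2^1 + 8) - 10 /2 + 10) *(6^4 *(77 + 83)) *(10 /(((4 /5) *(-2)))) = -22320000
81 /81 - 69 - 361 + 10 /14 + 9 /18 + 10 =-5849 /14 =-417.79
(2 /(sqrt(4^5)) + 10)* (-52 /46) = -91 /8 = -11.38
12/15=4/5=0.80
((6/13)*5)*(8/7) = 240/91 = 2.64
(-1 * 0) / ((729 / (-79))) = 0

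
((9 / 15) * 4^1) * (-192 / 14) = -1152 / 35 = -32.91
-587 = -587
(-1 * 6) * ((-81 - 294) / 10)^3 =1265625 / 4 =316406.25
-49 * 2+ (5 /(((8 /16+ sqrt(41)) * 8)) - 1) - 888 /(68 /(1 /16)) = -2212895 /22168+ 5 * sqrt(41) /326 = -99.73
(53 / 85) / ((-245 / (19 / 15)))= -1007 / 312375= -0.00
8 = 8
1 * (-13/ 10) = -13/ 10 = -1.30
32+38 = 70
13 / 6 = 2.17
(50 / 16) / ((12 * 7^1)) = 25 / 672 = 0.04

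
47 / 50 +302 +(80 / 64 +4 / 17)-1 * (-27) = 563423 / 1700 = 331.43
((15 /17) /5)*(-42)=-126 /17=-7.41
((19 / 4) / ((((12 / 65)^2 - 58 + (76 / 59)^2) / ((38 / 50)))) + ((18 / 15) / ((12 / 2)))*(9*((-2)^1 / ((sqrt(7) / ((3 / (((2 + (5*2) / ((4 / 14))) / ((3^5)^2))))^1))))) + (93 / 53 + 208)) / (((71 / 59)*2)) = -2619.63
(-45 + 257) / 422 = 106 / 211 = 0.50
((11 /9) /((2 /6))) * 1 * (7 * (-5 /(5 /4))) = -308 /3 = -102.67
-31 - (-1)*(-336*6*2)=-4063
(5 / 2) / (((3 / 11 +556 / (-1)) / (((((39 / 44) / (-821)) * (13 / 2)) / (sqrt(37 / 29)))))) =2535 * sqrt(1073) / 2971113616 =0.00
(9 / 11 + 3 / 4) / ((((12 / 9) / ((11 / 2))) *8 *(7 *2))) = 207 / 3584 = 0.06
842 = 842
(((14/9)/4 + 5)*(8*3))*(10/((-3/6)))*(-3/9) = 7760/9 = 862.22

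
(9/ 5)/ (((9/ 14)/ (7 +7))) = 196/ 5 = 39.20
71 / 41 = 1.73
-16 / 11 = -1.45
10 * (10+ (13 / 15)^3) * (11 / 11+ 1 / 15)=1150304 / 10125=113.61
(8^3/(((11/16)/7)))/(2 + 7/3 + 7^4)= 10752/4961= 2.17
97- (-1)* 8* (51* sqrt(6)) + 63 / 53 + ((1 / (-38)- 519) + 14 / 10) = 579.95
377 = 377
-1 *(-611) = 611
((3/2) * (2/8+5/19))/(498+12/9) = 351/227696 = 0.00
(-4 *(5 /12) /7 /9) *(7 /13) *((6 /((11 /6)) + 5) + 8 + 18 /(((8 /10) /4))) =-5845 /3861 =-1.51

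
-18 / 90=-0.20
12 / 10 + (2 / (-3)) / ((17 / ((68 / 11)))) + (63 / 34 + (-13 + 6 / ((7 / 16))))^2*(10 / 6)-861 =-7935516833 / 9346260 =-849.06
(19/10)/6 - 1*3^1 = -161/60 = -2.68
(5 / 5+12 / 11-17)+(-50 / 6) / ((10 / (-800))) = 21508 / 33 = 651.76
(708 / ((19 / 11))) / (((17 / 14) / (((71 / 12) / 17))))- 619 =-2753823 / 5491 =-501.52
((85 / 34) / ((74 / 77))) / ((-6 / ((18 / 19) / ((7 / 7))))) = -1155 / 2812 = -0.41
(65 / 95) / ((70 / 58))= 377 / 665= 0.57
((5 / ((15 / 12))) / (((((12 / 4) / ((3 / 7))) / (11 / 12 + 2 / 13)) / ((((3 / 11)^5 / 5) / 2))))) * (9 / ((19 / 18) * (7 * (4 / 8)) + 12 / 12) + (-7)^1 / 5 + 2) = 28771929 / 123840166450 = 0.00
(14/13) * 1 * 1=14/13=1.08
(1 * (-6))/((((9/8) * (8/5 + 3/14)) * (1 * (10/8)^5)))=-229376/238125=-0.96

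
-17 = -17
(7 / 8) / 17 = 7 / 136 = 0.05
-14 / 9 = -1.56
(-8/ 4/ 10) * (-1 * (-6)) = -6/ 5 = -1.20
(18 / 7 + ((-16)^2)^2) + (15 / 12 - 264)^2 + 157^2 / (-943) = 14210632273 / 105616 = 134550.00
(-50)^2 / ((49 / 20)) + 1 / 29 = 1450049 / 1421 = 1020.44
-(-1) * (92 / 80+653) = 13083 / 20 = 654.15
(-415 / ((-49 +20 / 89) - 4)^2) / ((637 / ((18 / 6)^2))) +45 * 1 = 45.00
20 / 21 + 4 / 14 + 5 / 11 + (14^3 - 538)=509977 / 231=2207.69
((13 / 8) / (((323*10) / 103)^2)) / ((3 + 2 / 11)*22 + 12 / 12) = 137917 / 5925887200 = 0.00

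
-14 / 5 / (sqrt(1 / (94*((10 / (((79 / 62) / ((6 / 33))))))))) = -56*sqrt(6330665) / 4345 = -32.43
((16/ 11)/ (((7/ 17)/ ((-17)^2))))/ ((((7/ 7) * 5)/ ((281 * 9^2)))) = 1789196688/ 385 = 4647264.12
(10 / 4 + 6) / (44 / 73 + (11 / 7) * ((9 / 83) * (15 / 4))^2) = 478757944 / 48583667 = 9.85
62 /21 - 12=-190 /21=-9.05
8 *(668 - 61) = 4856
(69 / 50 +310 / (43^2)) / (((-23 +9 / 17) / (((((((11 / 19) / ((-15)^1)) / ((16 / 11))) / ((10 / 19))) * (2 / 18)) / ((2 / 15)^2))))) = 0.02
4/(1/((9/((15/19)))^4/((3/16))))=225194688/625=360311.50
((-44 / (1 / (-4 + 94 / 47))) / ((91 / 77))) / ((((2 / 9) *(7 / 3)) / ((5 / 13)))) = 65340 / 1183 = 55.23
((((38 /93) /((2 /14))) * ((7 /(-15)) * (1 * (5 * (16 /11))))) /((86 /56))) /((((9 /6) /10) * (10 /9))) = -1668352 /43989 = -37.93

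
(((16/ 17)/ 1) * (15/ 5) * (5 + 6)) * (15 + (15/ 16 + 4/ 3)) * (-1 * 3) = -27357/ 17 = -1609.24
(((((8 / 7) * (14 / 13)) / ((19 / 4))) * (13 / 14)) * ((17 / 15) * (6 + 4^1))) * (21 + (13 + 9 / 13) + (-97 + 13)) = -697408 / 5187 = -134.45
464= 464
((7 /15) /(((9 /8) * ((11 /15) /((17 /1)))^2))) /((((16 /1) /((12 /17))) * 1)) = 1190 /121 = 9.83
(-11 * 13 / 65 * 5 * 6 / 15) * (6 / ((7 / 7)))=-132 / 5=-26.40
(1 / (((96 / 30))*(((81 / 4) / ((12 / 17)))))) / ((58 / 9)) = 5 / 2958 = 0.00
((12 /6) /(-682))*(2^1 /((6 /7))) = -7 /1023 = -0.01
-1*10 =-10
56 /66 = 28 /33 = 0.85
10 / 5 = 2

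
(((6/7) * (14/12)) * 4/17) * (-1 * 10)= -40/17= -2.35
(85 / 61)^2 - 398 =-1473733 / 3721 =-396.06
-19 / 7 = -2.71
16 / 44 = 4 / 11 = 0.36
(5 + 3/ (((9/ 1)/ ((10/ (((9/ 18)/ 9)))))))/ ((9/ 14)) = 910/ 9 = 101.11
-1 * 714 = -714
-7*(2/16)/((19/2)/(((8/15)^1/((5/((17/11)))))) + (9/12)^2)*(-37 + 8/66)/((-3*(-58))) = 144823/45442188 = 0.00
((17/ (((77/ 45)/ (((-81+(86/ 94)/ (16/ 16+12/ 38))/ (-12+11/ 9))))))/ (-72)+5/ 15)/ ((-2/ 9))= 3.13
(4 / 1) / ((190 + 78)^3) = 1 / 4812208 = 0.00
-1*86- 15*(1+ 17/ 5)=-152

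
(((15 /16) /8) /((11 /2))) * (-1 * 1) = -15 /704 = -0.02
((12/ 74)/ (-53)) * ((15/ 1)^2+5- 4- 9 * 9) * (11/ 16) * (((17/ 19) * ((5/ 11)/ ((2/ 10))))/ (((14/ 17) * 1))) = -3142875/ 4173008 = -0.75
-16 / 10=-8 / 5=-1.60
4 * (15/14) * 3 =12.86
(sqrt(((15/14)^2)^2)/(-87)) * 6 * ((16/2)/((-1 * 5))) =180/1421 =0.13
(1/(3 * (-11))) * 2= -0.06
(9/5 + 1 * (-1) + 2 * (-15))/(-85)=146/425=0.34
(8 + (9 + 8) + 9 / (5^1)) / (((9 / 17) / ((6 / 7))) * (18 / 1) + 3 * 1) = 1139 / 600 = 1.90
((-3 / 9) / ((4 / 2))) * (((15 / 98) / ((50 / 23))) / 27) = -23 / 52920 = -0.00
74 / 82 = 37 / 41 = 0.90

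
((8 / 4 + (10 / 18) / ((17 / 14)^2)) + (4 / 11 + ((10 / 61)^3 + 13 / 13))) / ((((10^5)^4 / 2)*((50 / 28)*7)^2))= 24319436677 / 50735573367187500000000000000000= 0.00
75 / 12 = 25 / 4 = 6.25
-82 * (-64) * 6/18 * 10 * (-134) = -7032320/3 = -2344106.67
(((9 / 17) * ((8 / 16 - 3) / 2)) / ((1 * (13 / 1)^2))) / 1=-45 / 11492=-0.00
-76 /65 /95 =-4 /325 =-0.01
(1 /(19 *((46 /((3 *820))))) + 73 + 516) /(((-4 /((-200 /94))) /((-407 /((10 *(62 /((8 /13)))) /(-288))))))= 303147535680 /8277217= 36624.33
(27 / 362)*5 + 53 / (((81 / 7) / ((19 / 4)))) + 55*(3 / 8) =5014543 / 117288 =42.75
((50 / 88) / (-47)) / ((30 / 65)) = -325 / 12408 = -0.03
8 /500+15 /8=1891 /1000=1.89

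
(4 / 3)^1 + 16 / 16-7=-14 / 3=-4.67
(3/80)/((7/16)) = 3/35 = 0.09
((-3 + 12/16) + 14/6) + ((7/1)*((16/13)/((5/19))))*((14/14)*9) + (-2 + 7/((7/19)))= 243149/780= 311.73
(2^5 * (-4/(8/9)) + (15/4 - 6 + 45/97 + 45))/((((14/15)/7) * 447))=-195525/115624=-1.69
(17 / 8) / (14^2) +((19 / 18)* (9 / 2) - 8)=-5079 / 1568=-3.24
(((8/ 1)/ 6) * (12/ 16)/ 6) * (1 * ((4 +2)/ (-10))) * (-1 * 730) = 73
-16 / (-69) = 16 / 69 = 0.23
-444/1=-444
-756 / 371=-108 / 53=-2.04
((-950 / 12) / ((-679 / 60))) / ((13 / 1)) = 4750 / 8827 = 0.54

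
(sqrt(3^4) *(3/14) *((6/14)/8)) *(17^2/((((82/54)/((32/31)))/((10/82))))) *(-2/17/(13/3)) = -0.07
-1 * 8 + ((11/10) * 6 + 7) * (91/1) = 6148/5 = 1229.60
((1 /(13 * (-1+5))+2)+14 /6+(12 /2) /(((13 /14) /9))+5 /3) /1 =3337 /52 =64.17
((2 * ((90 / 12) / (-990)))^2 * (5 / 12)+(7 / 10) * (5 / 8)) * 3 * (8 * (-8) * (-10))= 914960 / 1089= 840.18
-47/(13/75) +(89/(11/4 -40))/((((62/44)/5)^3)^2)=-8664923428853225/1719094630097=-5040.40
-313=-313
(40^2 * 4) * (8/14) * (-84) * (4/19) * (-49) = 60211200/19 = 3169010.53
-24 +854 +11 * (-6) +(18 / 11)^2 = 92768 / 121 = 766.68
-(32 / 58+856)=-24840 / 29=-856.55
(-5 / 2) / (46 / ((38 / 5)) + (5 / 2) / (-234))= -4446 / 10745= -0.41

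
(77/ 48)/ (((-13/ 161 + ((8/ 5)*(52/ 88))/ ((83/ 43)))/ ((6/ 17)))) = 56592305/ 40888536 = 1.38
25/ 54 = 0.46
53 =53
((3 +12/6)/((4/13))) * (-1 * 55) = -3575/4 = -893.75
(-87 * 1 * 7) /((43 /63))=-38367 /43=-892.26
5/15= 1/3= 0.33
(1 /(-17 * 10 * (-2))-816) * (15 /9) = -277439 /204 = -1360.00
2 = 2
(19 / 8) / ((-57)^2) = 1 / 1368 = 0.00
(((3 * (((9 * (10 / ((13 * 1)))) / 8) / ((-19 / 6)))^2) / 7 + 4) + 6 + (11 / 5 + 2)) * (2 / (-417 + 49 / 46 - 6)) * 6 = -16775178846 / 41444328835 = -0.40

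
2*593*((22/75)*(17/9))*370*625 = 4102967000/27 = 151961740.74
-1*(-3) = 3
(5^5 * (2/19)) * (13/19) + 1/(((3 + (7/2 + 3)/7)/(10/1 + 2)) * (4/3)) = 4514236/19855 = 227.36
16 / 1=16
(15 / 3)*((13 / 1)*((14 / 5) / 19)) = 182 / 19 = 9.58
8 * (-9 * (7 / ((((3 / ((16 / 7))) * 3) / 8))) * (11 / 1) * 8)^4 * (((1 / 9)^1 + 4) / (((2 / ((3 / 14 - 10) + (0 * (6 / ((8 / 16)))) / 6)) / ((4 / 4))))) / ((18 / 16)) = -1305608115896937611264 / 567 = -2302659816396715363.78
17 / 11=1.55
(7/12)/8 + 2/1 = 199/96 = 2.07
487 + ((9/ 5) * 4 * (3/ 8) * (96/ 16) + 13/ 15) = 7561/ 15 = 504.07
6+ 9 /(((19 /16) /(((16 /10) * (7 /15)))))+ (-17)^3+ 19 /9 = -20944208 /4275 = -4899.23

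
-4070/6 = -2035/3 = -678.33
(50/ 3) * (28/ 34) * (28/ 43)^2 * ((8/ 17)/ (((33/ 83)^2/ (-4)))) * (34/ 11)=-241963724800/ 1129607721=-214.20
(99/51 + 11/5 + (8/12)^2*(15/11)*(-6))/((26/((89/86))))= 10502/522665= 0.02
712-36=676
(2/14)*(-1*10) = -10/7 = -1.43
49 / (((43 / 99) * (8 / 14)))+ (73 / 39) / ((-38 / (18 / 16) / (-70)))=201.30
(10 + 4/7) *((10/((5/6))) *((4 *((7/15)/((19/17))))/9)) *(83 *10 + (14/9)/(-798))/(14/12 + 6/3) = 17140561984/2777895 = 6170.34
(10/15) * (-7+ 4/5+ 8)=6/5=1.20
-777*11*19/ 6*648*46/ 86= -403384212/ 43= -9381028.19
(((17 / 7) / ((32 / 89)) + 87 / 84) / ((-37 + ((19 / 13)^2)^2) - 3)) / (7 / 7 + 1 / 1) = -49838945 / 453429312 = -0.11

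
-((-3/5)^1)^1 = 3/5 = 0.60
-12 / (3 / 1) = -4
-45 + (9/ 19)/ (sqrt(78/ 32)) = -44.70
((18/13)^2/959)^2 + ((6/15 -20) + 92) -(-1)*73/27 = 266321218838459/3546046220535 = 75.10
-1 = -1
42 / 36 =7 / 6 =1.17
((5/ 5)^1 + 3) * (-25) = -100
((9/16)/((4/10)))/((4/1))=45/128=0.35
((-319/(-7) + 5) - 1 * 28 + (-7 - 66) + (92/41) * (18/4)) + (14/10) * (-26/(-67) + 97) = 1846220/19229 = 96.01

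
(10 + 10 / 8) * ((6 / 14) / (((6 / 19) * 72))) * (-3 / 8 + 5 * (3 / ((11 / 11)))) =11115 / 3584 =3.10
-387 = -387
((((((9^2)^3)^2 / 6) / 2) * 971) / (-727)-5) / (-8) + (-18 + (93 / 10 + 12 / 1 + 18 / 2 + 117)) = 457065148317961 / 116320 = 3929377134.78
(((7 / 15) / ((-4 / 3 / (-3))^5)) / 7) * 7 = 137781 / 5120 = 26.91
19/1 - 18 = 1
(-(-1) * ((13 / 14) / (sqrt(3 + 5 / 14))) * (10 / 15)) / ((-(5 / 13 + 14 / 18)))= -0.29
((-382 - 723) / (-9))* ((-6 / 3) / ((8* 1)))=-1105 / 36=-30.69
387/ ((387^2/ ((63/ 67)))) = 7/ 2881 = 0.00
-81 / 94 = -0.86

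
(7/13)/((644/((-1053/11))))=-81/1012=-0.08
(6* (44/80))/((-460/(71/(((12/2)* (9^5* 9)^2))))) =-781/2598351735625200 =-0.00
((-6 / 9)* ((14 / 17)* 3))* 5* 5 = -700 / 17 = -41.18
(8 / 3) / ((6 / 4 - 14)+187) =16 / 1047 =0.02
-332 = -332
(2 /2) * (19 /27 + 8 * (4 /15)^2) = 859 /675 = 1.27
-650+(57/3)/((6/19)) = -3539/6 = -589.83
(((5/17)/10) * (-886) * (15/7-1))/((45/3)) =-3544/1785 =-1.99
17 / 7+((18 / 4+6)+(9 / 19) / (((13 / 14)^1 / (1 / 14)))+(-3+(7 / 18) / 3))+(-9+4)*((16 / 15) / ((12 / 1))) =450500 / 46683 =9.65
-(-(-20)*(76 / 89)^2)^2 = -212.69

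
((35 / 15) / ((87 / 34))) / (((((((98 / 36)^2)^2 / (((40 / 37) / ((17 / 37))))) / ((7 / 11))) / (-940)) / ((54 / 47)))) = -1007769600 / 37530031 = -26.85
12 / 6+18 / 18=3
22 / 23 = 0.96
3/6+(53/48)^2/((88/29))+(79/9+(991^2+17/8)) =22124586701/22528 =982092.80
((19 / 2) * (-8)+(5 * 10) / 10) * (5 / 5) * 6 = -426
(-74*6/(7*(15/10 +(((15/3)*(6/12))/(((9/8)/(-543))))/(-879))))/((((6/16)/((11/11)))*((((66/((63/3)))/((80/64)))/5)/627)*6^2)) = -2039.26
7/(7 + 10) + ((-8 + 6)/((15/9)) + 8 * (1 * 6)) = 4013/85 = 47.21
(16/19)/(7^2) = 16/931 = 0.02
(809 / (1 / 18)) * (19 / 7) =276678 / 7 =39525.43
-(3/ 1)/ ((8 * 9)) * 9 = -3/ 8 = -0.38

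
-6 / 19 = -0.32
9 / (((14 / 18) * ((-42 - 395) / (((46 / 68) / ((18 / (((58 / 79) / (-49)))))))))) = 0.00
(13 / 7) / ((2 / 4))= 26 / 7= 3.71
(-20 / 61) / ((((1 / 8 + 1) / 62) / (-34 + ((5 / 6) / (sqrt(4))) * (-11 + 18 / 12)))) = 1129640 / 1647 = 685.88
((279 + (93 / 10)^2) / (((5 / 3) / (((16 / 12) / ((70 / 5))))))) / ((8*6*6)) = 4061 / 56000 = 0.07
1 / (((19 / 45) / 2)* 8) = 45 / 76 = 0.59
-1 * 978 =-978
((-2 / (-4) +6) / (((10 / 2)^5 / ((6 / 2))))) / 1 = 39 / 6250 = 0.01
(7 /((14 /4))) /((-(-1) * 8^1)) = 0.25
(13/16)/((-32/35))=-455/512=-0.89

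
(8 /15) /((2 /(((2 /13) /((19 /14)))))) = 112 /3705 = 0.03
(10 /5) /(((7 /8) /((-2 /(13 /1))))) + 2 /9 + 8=6446 /819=7.87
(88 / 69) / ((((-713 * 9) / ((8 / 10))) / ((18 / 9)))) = -704 / 2213865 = -0.00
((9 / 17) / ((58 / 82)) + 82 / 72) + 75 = 1364597 / 17748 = 76.89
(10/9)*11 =110/9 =12.22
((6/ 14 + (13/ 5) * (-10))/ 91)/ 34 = -179/ 21658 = -0.01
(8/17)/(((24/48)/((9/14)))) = 72/119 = 0.61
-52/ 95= -0.55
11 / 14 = 0.79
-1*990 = -990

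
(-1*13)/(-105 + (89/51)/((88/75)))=19448/154855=0.13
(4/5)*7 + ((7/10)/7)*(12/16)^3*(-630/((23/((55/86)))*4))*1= 13710529/2531840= 5.42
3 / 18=1 / 6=0.17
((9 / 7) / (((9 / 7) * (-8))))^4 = 1 / 4096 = 0.00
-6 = -6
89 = 89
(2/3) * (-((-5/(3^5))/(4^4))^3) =125/361102068154368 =0.00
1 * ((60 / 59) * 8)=480 / 59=8.14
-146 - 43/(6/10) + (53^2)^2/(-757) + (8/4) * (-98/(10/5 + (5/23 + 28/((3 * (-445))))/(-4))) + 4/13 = -75982871405992/7073976507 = -10741.18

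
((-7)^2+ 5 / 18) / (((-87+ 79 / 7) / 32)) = -49672 / 2385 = -20.83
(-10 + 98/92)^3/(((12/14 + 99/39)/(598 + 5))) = -1269880678521/10025608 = -126663.71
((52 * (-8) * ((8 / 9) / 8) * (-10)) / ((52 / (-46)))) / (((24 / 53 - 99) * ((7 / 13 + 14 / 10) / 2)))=12677600 / 2961441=4.28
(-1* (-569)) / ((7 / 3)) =1707 / 7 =243.86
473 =473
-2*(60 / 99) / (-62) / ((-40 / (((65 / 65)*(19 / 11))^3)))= -6859 / 2723226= -0.00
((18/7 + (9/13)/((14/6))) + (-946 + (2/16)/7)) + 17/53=-36376735/38584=-942.79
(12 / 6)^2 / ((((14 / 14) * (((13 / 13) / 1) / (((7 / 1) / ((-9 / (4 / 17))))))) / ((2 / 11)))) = -224 / 1683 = -0.13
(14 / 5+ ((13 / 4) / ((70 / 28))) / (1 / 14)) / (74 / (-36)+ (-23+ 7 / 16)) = -3024 / 3545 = -0.85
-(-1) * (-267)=-267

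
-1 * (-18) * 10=180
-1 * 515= -515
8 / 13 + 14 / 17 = 318 / 221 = 1.44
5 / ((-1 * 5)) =-1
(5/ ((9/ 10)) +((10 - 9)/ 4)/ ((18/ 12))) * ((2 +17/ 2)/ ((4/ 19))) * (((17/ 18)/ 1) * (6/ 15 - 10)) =-232883/ 90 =-2587.59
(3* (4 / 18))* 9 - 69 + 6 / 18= -188 / 3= -62.67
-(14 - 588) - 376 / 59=33490 / 59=567.63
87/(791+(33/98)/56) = 477456/4341041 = 0.11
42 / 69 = 14 / 23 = 0.61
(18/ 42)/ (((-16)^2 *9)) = 1/ 5376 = 0.00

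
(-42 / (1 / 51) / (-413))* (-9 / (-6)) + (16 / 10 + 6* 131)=234637 / 295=795.38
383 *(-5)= -1915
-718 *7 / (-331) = 5026 / 331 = 15.18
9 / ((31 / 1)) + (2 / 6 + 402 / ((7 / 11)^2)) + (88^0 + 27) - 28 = 4526548 / 4557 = 993.32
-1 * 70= -70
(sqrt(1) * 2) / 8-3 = -11 / 4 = -2.75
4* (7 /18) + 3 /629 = 8833 /5661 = 1.56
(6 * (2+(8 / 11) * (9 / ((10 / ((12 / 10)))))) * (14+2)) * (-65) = -955968 / 55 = -17381.24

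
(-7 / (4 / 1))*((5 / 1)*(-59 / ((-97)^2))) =2065 / 37636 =0.05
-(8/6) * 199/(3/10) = -7960/9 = -884.44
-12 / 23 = -0.52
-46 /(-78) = 23 /39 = 0.59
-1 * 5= -5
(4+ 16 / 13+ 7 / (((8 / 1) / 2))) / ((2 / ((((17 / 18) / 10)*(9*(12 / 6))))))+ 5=11371 / 1040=10.93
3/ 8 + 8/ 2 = 35/ 8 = 4.38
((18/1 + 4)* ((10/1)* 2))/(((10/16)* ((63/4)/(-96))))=-90112/21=-4291.05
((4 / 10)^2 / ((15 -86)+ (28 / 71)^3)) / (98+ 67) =-1431644 / 104732632125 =-0.00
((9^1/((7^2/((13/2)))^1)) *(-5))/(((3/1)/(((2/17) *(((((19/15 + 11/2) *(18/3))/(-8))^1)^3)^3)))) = 465943082217798270813/891289600000000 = 522774.06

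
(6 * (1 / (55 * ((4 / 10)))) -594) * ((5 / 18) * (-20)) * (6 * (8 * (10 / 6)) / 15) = 1741600 / 99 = 17591.92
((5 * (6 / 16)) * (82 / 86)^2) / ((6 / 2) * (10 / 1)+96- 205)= -25215 / 1168568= -0.02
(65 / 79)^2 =4225 / 6241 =0.68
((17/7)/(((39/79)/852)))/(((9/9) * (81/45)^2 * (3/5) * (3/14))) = 95353000/9477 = 10061.52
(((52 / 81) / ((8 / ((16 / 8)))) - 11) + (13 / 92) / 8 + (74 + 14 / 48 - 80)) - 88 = -6231671 / 59616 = -104.53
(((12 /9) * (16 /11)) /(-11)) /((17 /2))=-128 /6171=-0.02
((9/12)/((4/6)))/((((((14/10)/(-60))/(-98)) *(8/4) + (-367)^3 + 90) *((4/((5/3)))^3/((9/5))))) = -39375/13286991782272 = -0.00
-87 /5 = -17.40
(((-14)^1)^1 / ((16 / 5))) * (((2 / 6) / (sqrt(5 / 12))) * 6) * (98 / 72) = -343 * sqrt(15) / 72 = -18.45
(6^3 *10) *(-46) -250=-99610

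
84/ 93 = 0.90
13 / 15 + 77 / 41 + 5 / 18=11153 / 3690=3.02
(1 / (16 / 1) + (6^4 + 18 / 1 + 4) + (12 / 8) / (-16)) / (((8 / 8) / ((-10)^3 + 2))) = -21045325 / 16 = -1315332.81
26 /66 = 13 /33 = 0.39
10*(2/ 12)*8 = 40/ 3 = 13.33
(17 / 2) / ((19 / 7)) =119 / 38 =3.13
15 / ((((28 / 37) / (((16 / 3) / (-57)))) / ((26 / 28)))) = -4810 / 2793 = -1.72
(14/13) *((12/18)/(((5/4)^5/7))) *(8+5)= 200704/9375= 21.41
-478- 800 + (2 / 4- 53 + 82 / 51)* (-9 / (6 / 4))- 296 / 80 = -165979 / 170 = -976.35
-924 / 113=-8.18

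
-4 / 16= -1 / 4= -0.25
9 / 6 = 1.50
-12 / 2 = -6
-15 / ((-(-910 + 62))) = -15 / 848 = -0.02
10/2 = 5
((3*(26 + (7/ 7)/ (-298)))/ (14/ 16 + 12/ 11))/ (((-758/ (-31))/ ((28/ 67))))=443810136/ 654555361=0.68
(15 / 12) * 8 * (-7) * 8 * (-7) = 3920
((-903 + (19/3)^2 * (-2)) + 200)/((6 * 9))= -7049/486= -14.50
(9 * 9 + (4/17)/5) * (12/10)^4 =8928144/53125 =168.06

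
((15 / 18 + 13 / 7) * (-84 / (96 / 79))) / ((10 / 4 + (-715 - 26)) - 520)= 8927 / 60408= 0.15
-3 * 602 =-1806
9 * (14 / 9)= 14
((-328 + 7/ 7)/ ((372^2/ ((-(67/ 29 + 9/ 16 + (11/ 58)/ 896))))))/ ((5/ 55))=59673031/ 799059968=0.07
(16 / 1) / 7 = 16 / 7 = 2.29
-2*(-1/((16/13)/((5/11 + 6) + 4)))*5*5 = 424.72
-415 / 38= -10.92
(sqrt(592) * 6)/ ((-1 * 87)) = -8 * sqrt(37)/ 29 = -1.68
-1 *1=-1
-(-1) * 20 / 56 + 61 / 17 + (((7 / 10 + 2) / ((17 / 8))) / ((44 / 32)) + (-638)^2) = 5328269701 / 13090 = 407048.87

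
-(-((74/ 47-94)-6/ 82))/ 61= -178245/ 117547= -1.52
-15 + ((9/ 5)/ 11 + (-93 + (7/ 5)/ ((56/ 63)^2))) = -373347/ 3520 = -106.06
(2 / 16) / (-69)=-1 / 552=-0.00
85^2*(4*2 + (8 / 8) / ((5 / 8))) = 69360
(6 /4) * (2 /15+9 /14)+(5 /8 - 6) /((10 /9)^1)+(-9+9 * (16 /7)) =4423 /560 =7.90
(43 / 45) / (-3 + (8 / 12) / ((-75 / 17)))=-215 / 709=-0.30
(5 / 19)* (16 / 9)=80 / 171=0.47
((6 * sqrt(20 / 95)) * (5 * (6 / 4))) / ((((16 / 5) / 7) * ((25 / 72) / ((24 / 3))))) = 4536 * sqrt(19) / 19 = 1040.63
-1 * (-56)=56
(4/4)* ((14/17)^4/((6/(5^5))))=60025000/250563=239.56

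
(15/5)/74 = 3/74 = 0.04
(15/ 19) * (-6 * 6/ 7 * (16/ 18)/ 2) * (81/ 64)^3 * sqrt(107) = -37.84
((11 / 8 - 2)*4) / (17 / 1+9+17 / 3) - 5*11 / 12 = -1063 / 228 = -4.66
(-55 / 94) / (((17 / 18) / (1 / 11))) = -45 / 799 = -0.06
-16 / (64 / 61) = -61 / 4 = -15.25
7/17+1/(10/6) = 86/85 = 1.01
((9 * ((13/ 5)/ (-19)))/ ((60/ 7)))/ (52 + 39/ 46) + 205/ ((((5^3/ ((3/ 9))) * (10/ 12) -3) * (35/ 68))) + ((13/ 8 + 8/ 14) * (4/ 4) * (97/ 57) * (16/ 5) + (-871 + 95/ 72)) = -23732913944809/ 27711268200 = -856.44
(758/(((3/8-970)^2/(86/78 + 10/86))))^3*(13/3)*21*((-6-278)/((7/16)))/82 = -2215126538771122884857298944/3240428482852074357677326076074569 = -0.00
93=93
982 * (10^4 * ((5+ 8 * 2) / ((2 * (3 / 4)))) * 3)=412440000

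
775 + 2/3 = 2327/3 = 775.67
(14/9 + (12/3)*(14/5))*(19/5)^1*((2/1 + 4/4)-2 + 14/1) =10906/15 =727.07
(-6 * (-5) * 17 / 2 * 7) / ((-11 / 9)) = -1460.45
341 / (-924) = -31 / 84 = -0.37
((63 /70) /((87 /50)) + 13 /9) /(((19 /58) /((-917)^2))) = 861070336 /171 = 5035499.04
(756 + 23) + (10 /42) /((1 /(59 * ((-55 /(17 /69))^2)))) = 1417775042 /2023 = 700828.00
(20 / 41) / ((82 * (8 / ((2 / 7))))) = 5 / 23534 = 0.00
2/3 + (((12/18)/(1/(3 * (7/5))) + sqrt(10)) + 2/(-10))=sqrt(10) + 49/15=6.43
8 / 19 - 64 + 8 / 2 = -1132 / 19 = -59.58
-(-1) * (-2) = -2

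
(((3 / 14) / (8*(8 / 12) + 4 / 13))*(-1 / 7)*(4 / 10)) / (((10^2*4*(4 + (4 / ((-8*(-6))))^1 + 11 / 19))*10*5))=-0.00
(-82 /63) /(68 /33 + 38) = -451 /13881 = -0.03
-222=-222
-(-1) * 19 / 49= 19 / 49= 0.39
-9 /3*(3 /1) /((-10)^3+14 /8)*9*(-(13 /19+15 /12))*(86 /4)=-3.37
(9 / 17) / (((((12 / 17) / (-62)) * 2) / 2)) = -93 / 2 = -46.50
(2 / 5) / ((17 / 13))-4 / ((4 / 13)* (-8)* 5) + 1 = 1109 / 680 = 1.63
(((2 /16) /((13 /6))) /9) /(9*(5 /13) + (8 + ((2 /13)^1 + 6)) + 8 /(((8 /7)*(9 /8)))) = 0.00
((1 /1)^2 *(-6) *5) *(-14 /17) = 24.71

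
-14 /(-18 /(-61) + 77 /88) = -6832 /571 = -11.96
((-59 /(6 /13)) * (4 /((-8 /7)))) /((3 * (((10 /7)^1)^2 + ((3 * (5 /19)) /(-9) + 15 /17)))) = 52.60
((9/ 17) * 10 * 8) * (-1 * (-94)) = 67680/ 17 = 3981.18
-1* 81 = -81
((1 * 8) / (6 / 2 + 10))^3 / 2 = 256 / 2197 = 0.12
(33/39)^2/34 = 121/5746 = 0.02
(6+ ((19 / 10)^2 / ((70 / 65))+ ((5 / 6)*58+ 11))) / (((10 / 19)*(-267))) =-5481101 / 11214000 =-0.49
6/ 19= 0.32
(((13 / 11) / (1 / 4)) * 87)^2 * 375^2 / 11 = 2878112250000 / 1331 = 2162368332.08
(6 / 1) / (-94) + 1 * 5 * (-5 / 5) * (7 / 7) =-238 / 47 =-5.06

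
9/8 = 1.12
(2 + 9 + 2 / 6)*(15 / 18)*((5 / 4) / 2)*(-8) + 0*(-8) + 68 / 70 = -14569 / 315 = -46.25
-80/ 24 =-10/ 3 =-3.33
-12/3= -4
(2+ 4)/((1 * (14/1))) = 3/7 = 0.43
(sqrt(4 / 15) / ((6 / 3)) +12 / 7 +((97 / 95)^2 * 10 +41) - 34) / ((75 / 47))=47 * sqrt(15) / 1125 +11366057 / 947625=12.16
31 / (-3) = -31 / 3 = -10.33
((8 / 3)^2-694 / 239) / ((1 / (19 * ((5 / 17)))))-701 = -24773717 / 36567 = -677.49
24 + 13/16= 24.81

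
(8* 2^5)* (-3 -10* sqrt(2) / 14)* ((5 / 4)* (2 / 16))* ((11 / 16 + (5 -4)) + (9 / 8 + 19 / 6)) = -1435 / 2 -1025* sqrt(2) / 6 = -959.09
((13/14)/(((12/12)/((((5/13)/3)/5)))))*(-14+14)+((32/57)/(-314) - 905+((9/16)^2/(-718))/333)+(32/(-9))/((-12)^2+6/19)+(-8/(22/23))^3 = -496458537587027926199/333178836067072512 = -1490.07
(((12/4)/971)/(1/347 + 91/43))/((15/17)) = 14921/9030300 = 0.00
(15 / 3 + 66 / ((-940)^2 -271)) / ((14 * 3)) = 1472237 / 12366606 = 0.12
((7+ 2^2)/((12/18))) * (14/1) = 231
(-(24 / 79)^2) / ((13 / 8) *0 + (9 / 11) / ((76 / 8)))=-6688 / 6241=-1.07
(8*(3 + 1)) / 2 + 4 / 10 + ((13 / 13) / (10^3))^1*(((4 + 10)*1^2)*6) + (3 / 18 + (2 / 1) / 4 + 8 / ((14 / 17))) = 141041 / 5250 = 26.86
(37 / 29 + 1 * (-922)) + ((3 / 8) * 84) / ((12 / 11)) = -206909 / 232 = -891.85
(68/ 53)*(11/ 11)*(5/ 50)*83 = 2822/ 265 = 10.65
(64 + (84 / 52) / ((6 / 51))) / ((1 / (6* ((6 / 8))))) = 18189 / 52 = 349.79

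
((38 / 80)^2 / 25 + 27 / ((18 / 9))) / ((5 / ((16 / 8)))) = 540361 / 100000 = 5.40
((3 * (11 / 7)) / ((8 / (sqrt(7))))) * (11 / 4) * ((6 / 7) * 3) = 3267 * sqrt(7) / 784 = 11.03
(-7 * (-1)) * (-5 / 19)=-35 / 19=-1.84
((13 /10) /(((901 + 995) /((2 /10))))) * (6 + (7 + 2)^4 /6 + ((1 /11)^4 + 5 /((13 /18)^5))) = 12230638081253 /79283439549600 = 0.15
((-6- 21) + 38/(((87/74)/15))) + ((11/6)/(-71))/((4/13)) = 22619861/49416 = 457.74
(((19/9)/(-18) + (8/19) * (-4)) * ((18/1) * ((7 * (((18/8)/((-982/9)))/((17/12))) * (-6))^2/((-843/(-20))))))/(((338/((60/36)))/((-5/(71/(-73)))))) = -32533481216250/4463399918820349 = -0.01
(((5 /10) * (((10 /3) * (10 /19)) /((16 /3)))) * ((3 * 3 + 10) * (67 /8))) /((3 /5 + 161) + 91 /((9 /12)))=0.09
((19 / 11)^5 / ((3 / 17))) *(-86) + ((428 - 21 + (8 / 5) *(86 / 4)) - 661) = -18630785684 / 2415765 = -7712.17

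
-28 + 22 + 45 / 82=-447 / 82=-5.45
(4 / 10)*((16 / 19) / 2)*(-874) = -736 / 5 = -147.20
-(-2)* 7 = 14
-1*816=-816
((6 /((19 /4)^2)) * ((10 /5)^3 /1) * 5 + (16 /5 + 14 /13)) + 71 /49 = 16.36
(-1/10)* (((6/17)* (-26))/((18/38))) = 494/255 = 1.94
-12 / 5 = -2.40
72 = 72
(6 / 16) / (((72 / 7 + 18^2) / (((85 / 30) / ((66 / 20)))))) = 119 / 123552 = 0.00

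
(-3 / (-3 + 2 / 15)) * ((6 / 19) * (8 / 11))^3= 4976640 / 392561147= 0.01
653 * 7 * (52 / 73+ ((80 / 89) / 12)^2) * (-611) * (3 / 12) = -2608710048217 / 5204097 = -501280.06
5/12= 0.42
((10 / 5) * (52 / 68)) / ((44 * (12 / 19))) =0.06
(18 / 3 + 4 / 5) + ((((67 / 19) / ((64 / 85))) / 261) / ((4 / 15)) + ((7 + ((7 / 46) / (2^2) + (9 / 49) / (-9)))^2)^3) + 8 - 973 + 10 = 526029085169063621268413145305497 / 4439420428195334202218250240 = 118490.49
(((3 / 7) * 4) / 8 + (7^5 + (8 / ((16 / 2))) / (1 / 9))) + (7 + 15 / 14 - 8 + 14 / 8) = 470905 / 28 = 16818.04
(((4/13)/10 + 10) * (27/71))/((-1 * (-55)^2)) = -17604/13960375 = -0.00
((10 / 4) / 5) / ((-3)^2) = 1 / 18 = 0.06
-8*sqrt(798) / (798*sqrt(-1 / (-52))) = -8*sqrt(10374) / 399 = -2.04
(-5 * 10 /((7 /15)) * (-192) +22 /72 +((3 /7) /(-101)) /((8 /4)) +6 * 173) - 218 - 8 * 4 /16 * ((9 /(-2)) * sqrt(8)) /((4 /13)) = 117 * sqrt(2) /2 +544462363 /25452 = 21474.46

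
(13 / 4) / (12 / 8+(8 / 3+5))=39 / 110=0.35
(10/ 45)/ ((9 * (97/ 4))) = 8/ 7857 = 0.00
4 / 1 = 4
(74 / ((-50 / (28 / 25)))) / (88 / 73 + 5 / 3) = -6132 / 10625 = -0.58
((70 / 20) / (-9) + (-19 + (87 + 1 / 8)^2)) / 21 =4361113 / 12096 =360.54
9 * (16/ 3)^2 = 256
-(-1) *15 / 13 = 15 / 13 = 1.15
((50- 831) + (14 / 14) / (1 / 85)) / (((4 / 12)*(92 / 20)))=-10440 / 23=-453.91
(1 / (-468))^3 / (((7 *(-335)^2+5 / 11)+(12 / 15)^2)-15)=-275 / 22143701559200832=-0.00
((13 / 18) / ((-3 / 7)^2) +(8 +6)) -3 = 2419 / 162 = 14.93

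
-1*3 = -3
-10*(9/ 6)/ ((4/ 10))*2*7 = -525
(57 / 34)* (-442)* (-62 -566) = 465348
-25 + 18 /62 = -766 /31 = -24.71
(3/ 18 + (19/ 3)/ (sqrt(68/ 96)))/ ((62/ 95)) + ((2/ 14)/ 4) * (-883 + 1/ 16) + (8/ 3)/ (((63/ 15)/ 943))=578.98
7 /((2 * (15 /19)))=133 /30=4.43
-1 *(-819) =819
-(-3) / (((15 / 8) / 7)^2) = 3136 / 75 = 41.81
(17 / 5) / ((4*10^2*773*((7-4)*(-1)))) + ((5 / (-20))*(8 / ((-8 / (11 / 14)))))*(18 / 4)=14348753 / 16233000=0.88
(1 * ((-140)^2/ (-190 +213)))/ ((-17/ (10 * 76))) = -14896000/ 391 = -38097.19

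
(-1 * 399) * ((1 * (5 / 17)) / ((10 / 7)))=-2793 / 34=-82.15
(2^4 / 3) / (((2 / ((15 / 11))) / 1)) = 40 / 11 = 3.64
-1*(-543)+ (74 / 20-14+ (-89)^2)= 84537 / 10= 8453.70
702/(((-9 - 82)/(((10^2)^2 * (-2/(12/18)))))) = 1620000/7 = 231428.57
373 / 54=6.91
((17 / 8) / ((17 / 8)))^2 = 1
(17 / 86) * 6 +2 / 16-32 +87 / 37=-360681 / 12728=-28.34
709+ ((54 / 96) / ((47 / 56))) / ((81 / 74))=709.61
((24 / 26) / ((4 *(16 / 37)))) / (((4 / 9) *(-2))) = -999 / 1664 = -0.60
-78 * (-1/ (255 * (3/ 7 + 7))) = 7/ 170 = 0.04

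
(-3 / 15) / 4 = -1 / 20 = -0.05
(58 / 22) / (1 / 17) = 493 / 11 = 44.82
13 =13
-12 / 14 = -6 / 7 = -0.86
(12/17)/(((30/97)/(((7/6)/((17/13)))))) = 2.04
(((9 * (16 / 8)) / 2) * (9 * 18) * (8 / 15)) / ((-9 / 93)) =-40176 / 5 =-8035.20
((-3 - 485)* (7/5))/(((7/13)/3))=-19032/5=-3806.40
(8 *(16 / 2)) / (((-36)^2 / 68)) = 272 / 81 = 3.36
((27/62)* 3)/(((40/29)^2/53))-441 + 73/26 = -518157431/1289600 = -401.80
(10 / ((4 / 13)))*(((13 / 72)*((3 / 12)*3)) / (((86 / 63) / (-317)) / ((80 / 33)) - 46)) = -9375275 / 97994824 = -0.10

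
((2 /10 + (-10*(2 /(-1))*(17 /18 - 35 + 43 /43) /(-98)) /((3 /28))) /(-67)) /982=-8527 /8882190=-0.00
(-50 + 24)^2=676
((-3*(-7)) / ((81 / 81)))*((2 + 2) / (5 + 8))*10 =840 / 13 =64.62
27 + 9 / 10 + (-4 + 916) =9399 / 10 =939.90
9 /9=1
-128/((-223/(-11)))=-1408/223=-6.31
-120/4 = -30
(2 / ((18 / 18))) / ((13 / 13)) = 2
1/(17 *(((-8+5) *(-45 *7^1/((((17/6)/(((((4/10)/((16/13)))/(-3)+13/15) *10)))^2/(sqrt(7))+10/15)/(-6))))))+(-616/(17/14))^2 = 632545562863/2457945 - 34 *sqrt(7)/164336445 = 257347.32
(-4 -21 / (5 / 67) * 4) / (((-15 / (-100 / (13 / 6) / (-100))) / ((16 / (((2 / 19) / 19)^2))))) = 5888424064 / 325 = 18118227.89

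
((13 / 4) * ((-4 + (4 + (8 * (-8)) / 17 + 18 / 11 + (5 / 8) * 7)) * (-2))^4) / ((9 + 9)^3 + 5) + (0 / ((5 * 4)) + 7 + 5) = 6874346803231873 / 562228327924736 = 12.23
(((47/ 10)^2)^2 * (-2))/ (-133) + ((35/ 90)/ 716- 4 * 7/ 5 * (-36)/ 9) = 15929601983/ 535657500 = 29.74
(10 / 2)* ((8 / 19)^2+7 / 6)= 14555 / 2166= 6.72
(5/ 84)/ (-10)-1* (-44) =7391/ 168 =43.99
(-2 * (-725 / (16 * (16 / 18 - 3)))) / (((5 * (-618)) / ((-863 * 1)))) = -375405 / 31312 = -11.99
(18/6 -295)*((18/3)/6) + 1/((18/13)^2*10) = -945911/3240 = -291.95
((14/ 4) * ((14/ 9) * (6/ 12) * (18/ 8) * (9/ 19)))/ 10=441/ 1520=0.29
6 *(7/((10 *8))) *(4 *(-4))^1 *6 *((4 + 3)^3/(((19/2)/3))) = -518616/95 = -5459.12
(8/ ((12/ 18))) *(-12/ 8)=-18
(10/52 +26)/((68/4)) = 1.54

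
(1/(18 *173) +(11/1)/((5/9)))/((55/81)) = 2774619/95150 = 29.16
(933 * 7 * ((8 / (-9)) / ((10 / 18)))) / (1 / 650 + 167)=-6792240 / 108551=-62.57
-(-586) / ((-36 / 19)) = -5567 / 18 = -309.28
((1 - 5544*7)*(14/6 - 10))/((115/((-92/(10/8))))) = -14280976/75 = -190413.01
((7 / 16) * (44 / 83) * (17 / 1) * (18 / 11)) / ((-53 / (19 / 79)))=-20349 / 695042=-0.03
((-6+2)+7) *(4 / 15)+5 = 29 / 5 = 5.80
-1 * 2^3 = -8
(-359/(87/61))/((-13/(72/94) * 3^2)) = 87596/53157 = 1.65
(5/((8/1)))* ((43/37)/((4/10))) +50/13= 43575/7696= 5.66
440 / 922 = 0.48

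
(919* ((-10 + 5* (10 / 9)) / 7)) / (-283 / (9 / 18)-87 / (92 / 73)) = 3381920 / 3680649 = 0.92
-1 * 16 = -16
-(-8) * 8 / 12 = 16 / 3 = 5.33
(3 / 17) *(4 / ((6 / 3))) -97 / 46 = -1373 / 782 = -1.76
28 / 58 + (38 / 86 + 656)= 656.92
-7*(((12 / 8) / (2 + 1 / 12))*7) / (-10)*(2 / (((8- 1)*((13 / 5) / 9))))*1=3.49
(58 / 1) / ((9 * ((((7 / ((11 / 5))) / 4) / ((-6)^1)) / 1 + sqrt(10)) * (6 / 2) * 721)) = 5104 / 128989269 + 449152 * sqrt(10) / 1504874805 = 0.00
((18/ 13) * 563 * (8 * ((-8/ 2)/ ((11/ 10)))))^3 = -11662308417104.49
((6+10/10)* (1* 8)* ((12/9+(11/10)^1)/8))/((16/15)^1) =511/32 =15.97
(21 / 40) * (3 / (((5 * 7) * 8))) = 9 / 1600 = 0.01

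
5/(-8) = -5/8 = -0.62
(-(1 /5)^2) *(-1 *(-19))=-19 /25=-0.76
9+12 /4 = 12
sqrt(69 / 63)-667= -667+sqrt(483) / 21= -665.95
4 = 4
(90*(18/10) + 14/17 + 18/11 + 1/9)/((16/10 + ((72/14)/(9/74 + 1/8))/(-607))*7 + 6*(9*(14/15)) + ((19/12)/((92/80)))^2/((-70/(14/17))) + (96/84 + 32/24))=227233680414545/88111240717357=2.58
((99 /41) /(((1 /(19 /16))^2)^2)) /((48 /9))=38705337 /42991616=0.90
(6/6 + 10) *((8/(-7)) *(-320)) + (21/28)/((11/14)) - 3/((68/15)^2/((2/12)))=2865322883/712096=4023.79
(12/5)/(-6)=-2/5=-0.40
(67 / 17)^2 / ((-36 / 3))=-4489 / 3468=-1.29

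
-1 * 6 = -6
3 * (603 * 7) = 12663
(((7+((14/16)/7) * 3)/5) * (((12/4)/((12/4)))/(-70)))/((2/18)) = -531/2800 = -0.19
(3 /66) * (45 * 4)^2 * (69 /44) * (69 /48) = 3213675 /968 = 3319.91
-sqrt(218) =-14.76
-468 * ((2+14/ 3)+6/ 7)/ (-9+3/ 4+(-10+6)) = 98592/ 343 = 287.44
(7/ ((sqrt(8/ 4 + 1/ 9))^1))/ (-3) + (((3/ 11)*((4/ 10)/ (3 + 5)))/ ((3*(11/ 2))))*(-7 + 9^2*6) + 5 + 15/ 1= 24679/ 1210 - 7*sqrt(19)/ 19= 18.79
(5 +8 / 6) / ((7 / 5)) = 95 / 21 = 4.52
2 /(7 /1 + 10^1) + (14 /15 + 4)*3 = 1268 /85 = 14.92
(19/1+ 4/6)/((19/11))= 649/57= 11.39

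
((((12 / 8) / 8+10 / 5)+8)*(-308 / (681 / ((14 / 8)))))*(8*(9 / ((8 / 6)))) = -790713 / 1816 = -435.41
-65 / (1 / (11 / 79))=-715 / 79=-9.05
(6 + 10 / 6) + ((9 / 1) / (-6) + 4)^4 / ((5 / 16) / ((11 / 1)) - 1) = -5564 / 171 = -32.54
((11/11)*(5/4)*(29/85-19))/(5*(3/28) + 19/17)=-11102/787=-14.11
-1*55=-55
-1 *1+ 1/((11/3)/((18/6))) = -2/11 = -0.18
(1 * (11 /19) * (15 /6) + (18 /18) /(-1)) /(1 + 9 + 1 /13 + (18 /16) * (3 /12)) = 3536 /81871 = 0.04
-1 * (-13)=13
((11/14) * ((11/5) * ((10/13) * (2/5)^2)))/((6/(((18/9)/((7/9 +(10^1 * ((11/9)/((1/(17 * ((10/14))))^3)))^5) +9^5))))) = 1615285233889310907/114306435266364966070879001156303905418450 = 0.00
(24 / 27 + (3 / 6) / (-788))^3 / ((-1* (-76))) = 1999899757799 / 216875133794304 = 0.01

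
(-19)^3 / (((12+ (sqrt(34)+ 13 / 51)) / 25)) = -5465765625 / 302191+ 446006475*sqrt(34) / 302191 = -9481.17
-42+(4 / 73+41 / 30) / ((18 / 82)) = -700187 / 19710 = -35.52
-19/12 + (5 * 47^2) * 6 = 795221/12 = 66268.42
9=9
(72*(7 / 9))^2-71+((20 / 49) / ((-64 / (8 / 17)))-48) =5026317 / 1666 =3017.00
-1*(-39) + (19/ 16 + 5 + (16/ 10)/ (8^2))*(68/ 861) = 97147/ 2460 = 39.49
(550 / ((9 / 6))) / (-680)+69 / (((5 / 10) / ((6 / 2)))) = 42173 / 102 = 413.46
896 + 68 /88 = 19729 /22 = 896.77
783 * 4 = 3132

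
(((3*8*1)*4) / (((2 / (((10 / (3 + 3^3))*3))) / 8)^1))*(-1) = -384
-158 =-158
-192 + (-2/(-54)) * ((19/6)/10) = -311021/1620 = -191.99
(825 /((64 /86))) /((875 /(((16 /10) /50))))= 1419 /35000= 0.04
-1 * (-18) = 18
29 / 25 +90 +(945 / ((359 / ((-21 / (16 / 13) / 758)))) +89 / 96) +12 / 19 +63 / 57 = 290875904003 / 3102190800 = 93.76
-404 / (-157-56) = 404 / 213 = 1.90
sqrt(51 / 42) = sqrt(238) / 14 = 1.10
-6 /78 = -1 /13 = -0.08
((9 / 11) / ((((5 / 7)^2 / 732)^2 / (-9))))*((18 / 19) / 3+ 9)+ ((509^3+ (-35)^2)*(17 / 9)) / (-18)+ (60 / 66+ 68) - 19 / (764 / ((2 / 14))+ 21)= -326205366051576016 / 2103976875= -155042277.28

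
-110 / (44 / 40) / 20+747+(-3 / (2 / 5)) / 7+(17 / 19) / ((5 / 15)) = 197801 / 266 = 743.61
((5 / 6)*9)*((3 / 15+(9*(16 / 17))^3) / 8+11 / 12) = 45344929 / 78608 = 576.85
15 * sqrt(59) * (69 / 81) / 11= 115 * sqrt(59) / 99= 8.92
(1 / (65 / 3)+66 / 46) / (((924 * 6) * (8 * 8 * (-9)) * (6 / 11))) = -41 / 48222720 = -0.00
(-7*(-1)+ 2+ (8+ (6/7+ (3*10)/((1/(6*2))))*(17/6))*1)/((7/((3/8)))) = 5457/98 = 55.68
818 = 818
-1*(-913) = 913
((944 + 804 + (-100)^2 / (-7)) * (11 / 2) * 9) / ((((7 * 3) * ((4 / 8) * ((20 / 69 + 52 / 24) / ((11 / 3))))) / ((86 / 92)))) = 11633908 / 5537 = 2101.12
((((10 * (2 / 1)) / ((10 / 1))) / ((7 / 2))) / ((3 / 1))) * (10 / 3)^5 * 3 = 400000 / 1701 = 235.16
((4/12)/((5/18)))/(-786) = -1/655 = -0.00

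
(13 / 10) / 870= 13 / 8700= 0.00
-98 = -98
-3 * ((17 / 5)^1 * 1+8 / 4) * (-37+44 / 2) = 243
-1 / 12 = -0.08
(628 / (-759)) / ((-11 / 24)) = 5024 / 2783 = 1.81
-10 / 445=-2 / 89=-0.02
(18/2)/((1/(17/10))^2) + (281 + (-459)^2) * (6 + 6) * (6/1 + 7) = 3291009801/100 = 32910098.01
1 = 1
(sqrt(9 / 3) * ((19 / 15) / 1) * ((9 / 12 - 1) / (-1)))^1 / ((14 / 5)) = 19 * sqrt(3) / 168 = 0.20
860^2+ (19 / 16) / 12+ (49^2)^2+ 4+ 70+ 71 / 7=8742028165 / 1344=6504485.24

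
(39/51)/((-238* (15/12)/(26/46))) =-338/232645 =-0.00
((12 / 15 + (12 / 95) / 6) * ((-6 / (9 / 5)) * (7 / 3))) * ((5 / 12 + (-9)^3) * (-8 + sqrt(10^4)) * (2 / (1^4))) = 146392792 / 171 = 856098.20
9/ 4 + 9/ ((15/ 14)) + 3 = 273/ 20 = 13.65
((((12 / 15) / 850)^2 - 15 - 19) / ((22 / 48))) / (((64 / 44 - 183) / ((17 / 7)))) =3684749904 / 3713171875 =0.99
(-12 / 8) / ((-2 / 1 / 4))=3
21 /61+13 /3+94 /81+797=3966823 /4941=802.84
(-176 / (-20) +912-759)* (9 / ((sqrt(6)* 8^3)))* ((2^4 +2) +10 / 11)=31551* sqrt(6) / 3520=21.96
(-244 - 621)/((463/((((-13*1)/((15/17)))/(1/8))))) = 305864/1389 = 220.20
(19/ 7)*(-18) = -342/ 7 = -48.86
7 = 7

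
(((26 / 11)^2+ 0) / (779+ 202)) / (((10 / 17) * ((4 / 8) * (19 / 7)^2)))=563108 / 214255305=0.00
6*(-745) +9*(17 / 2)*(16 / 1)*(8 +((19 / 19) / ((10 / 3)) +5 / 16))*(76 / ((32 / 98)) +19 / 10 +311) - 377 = 1149446321 / 200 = 5747231.60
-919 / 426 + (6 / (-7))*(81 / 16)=-77491 / 11928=-6.50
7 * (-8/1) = -56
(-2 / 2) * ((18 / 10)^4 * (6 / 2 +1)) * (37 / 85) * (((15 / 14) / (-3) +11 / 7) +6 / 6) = -15050934 / 371875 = -40.47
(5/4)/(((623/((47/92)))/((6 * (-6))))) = -2115/57316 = -0.04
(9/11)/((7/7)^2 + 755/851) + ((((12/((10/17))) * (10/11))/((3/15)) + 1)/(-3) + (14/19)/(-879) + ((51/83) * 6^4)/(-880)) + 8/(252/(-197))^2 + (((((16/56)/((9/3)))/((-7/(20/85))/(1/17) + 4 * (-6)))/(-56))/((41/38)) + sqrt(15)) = -188765825588676814876/7036771695541402815 + sqrt(15) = -22.95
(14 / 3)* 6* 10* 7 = 1960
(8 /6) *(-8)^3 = -2048 /3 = -682.67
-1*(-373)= 373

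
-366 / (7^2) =-366 / 49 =-7.47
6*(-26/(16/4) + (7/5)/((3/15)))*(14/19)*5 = 11.05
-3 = -3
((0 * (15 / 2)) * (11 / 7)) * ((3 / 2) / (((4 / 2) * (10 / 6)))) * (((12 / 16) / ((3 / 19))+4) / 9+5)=0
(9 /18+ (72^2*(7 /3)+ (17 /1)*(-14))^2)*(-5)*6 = -4218364935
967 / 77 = 12.56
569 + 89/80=45609/80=570.11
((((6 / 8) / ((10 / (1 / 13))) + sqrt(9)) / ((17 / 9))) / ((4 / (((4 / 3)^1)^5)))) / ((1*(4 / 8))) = 3.35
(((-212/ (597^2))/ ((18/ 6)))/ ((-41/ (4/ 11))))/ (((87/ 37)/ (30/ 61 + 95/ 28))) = 52044940/ 17914041934173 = 0.00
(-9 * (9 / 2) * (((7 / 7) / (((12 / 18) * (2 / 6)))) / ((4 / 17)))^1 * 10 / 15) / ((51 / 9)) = -729 / 8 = -91.12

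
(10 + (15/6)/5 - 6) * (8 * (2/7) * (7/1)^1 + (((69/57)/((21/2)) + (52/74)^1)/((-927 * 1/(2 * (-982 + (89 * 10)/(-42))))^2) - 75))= -308645955615857/1243254854646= -248.26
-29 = -29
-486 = -486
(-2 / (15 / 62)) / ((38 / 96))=-1984 / 95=-20.88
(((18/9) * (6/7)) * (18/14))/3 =36/49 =0.73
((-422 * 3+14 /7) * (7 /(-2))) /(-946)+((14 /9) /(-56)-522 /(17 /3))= -28027633 /289476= -96.82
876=876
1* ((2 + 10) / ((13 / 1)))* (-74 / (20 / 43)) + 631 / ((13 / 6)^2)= -10518 / 845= -12.45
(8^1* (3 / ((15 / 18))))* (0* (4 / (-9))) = 0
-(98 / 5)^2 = -9604 / 25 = -384.16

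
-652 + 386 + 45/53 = -14053/53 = -265.15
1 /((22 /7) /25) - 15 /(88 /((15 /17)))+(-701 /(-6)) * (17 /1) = 8948941 /4488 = 1993.97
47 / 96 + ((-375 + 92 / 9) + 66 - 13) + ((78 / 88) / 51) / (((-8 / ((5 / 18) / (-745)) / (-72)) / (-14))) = -2497939261 / 8024544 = -311.29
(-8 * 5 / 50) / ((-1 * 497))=4 / 2485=0.00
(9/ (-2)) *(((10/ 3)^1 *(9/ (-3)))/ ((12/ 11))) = 41.25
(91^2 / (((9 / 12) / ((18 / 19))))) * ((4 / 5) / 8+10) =10036572 / 95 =105648.13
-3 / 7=-0.43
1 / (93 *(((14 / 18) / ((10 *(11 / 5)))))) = 66 / 217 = 0.30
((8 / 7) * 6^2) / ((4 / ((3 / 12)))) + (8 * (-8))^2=28690 / 7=4098.57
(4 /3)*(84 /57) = 112 /57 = 1.96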